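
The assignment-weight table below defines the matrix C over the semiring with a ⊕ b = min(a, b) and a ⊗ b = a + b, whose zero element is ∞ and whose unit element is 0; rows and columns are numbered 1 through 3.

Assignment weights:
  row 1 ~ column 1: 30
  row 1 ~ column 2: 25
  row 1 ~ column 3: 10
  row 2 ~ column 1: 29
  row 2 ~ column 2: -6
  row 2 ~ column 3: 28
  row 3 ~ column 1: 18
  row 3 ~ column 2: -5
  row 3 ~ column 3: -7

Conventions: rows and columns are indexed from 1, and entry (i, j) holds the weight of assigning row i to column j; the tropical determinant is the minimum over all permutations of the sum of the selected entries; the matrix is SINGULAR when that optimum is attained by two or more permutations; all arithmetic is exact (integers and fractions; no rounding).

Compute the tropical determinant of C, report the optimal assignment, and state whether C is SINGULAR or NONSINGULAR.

σ = (1, 2, 3): 30 + (-6) + (-7) = 17
σ = (1, 3, 2): 30 + 28 + (-5) = 53
σ = (2, 1, 3): 25 + 29 + (-7) = 47
σ = (2, 3, 1): 25 + 28 + 18 = 71
σ = (3, 1, 2): 10 + 29 + (-5) = 34
σ = (3, 2, 1): 10 + (-6) + 18 = 22
Optimal value attained by: σ = (1, 2, 3).
Answer: det⊕(C) = 17; verdict: NONSINGULAR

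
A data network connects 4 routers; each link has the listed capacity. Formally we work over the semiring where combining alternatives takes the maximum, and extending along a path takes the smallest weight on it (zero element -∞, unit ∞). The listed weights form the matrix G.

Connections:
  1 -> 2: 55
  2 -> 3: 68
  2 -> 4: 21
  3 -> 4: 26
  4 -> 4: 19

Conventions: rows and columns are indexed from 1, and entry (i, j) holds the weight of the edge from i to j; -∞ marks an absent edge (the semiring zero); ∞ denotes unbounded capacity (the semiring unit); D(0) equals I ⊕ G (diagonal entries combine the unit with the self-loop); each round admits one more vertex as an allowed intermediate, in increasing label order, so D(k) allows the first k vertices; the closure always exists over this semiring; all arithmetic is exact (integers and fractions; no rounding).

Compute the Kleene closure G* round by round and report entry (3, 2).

D(0):
  [∞, 55, -∞, -∞]
  [-∞, ∞, 68, 21]
  [-∞, -∞, ∞, 26]
  [-∞, -∞, -∞, ∞]
D(1):
  [∞, 55, -∞, -∞]
  [-∞, ∞, 68, 21]
  [-∞, -∞, ∞, 26]
  [-∞, -∞, -∞, ∞]
D(2):
  [∞, 55, 55, 21]
  [-∞, ∞, 68, 21]
  [-∞, -∞, ∞, 26]
  [-∞, -∞, -∞, ∞]
D(3):
  [∞, 55, 55, 26]
  [-∞, ∞, 68, 26]
  [-∞, -∞, ∞, 26]
  [-∞, -∞, -∞, ∞]
D(4):
  [∞, 55, 55, 26]
  [-∞, ∞, 68, 26]
  [-∞, -∞, ∞, 26]
  [-∞, -∞, -∞, ∞]
Answer: G*[3][2] = -∞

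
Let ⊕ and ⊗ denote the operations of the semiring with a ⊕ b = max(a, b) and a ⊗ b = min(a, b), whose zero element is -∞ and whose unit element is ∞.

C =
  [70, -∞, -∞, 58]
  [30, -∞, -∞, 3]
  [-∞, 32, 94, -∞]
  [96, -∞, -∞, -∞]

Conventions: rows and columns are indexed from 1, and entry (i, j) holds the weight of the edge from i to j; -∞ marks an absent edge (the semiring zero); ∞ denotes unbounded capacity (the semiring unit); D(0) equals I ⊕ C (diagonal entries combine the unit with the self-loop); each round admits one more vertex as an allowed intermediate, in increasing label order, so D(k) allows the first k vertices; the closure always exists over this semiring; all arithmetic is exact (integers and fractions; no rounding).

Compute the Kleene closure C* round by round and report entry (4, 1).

D(0):
  [∞, -∞, -∞, 58]
  [30, ∞, -∞, 3]
  [-∞, 32, ∞, -∞]
  [96, -∞, -∞, ∞]
D(1):
  [∞, -∞, -∞, 58]
  [30, ∞, -∞, 30]
  [-∞, 32, ∞, -∞]
  [96, -∞, -∞, ∞]
D(2):
  [∞, -∞, -∞, 58]
  [30, ∞, -∞, 30]
  [30, 32, ∞, 30]
  [96, -∞, -∞, ∞]
D(3):
  [∞, -∞, -∞, 58]
  [30, ∞, -∞, 30]
  [30, 32, ∞, 30]
  [96, -∞, -∞, ∞]
D(4):
  [∞, -∞, -∞, 58]
  [30, ∞, -∞, 30]
  [30, 32, ∞, 30]
  [96, -∞, -∞, ∞]
Answer: C*[4][1] = 96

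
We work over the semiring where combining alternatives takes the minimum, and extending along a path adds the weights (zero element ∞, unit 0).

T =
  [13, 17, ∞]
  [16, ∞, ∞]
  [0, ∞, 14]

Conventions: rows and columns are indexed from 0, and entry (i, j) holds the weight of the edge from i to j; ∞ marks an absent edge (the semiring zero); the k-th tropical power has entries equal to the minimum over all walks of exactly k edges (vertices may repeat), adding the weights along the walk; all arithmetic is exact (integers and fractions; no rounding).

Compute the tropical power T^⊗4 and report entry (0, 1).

T^⊗2:
  [26, 30, ∞]
  [29, 33, ∞]
  [13, 17, 28]
T^⊗3:
  [39, 43, ∞]
  [42, 46, ∞]
  [26, 30, 42]
T^⊗4:
  [52, 56, ∞]
  [55, 59, ∞]
  [39, 43, 56]
Key observation: the optimum is the walk 0->0->0->0->1, with weight 13 + 13 + 13 + 17 = 56.
Optimal value attained by: walk 0->0->0->0->1.
Answer: (T^⊗4)[0][1] = 56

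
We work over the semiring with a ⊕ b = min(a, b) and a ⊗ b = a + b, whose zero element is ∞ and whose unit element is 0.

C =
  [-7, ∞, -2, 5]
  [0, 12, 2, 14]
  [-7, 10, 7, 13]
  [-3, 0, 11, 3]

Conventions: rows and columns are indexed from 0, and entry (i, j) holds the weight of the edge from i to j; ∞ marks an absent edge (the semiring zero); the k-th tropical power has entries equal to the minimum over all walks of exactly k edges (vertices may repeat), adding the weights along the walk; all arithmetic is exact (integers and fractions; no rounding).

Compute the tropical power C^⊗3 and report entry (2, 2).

C^⊗2:
  [-14, 5, -9, -2]
  [-7, 12, -2, 5]
  [-14, 13, -9, -2]
  [-10, 3, -5, 2]
C^⊗3:
  [-21, -2, -16, -9]
  [-14, 5, -9, -2]
  [-21, -2, -16, -9]
  [-17, 2, -12, -5]
Key observation: the optimum is the walk 2->0->0->2, with weight (-7) + (-7) + (-2) = -16.
Optimal value attained by: walk 2->0->0->2.
Answer: (C^⊗3)[2][2] = -16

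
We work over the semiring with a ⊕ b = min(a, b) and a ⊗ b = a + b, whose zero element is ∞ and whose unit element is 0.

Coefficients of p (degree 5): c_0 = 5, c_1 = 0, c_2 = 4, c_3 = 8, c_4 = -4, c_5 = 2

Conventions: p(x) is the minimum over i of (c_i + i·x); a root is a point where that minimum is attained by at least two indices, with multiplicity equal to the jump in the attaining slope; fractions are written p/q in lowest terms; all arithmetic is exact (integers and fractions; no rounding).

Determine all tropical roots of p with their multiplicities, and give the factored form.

hull edge (i=0, c=5) to (i=1, c=0): slope -5, span 1
hull edge (i=1, c=0) to (i=4, c=-4): slope -4/3, span 3
hull edge (i=4, c=-4) to (i=5, c=2): slope 6, span 1
Factored form: p(x) = 2 ⊗ (x ⊕ (-6)) ⊗ (x ⊕ 4/3) ⊗ (x ⊕ 4/3) ⊗ (x ⊕ 4/3) ⊗ (x ⊕ 5)
Answer: roots = -6 (mult 1), 4/3 (mult 3), 5 (mult 1)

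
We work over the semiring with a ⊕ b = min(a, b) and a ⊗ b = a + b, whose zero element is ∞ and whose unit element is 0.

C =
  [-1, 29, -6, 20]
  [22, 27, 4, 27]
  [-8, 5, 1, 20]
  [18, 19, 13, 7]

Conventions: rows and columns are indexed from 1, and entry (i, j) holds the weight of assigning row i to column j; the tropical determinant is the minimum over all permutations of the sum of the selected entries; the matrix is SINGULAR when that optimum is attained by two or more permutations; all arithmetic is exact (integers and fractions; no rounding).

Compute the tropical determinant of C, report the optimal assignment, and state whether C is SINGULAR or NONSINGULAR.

σ = (1, 2, 3, 4): (-1) + 27 + 1 + 7 = 34
σ = (1, 2, 4, 3): (-1) + 27 + 20 + 13 = 59
σ = (1, 3, 2, 4): (-1) + 4 + 5 + 7 = 15
σ = (1, 3, 4, 2): (-1) + 4 + 20 + 19 = 42
σ = (1, 4, 2, 3): (-1) + 27 + 5 + 13 = 44
σ = (1, 4, 3, 2): (-1) + 27 + 1 + 19 = 46
σ = (2, 1, 3, 4): 29 + 22 + 1 + 7 = 59
σ = (2, 1, 4, 3): 29 + 22 + 20 + 13 = 84
σ = (2, 3, 1, 4): 29 + 4 + (-8) + 7 = 32
σ = (2, 3, 4, 1): 29 + 4 + 20 + 18 = 71
σ = (2, 4, 1, 3): 29 + 27 + (-8) + 13 = 61
σ = (2, 4, 3, 1): 29 + 27 + 1 + 18 = 75
σ = (3, 1, 2, 4): (-6) + 22 + 5 + 7 = 28
σ = (3, 1, 4, 2): (-6) + 22 + 20 + 19 = 55
σ = (3, 2, 1, 4): (-6) + 27 + (-8) + 7 = 20
σ = (3, 2, 4, 1): (-6) + 27 + 20 + 18 = 59
σ = (3, 4, 1, 2): (-6) + 27 + (-8) + 19 = 32
σ = (3, 4, 2, 1): (-6) + 27 + 5 + 18 = 44
σ = (4, 1, 2, 3): 20 + 22 + 5 + 13 = 60
σ = (4, 1, 3, 2): 20 + 22 + 1 + 19 = 62
σ = (4, 2, 1, 3): 20 + 27 + (-8) + 13 = 52
σ = (4, 2, 3, 1): 20 + 27 + 1 + 18 = 66
σ = (4, 3, 1, 2): 20 + 4 + (-8) + 19 = 35
σ = (4, 3, 2, 1): 20 + 4 + 5 + 18 = 47
Optimal value attained by: σ = (1, 3, 2, 4).
Answer: det⊕(C) = 15; verdict: NONSINGULAR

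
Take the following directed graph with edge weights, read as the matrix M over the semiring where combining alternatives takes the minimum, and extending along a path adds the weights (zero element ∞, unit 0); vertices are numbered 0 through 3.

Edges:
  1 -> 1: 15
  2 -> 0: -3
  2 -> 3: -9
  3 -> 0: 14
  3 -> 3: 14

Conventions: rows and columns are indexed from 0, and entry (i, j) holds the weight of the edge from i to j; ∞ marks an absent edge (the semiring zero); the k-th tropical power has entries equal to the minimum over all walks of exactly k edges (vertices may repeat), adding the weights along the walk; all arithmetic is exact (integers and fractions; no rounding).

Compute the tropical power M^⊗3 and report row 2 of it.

M^⊗2:
  [∞, ∞, ∞, ∞]
  [∞, 30, ∞, ∞]
  [5, ∞, ∞, 5]
  [28, ∞, ∞, 28]
M^⊗3:
  [∞, ∞, ∞, ∞]
  [∞, 45, ∞, ∞]
  [19, ∞, ∞, 19]
  [42, ∞, ∞, 42]
Answer: row 2 of M^⊗3 = [19, ∞, ∞, 19]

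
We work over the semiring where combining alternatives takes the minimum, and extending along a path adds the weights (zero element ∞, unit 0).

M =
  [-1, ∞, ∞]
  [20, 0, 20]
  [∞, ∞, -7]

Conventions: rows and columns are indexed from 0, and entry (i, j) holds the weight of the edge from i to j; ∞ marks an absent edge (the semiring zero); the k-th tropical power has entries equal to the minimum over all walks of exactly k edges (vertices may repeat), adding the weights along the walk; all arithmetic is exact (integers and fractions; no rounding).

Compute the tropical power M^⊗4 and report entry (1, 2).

M^⊗2:
  [-2, ∞, ∞]
  [19, 0, 13]
  [∞, ∞, -14]
M^⊗3:
  [-3, ∞, ∞]
  [18, 0, 6]
  [∞, ∞, -21]
M^⊗4:
  [-4, ∞, ∞]
  [17, 0, -1]
  [∞, ∞, -28]
Key observation: the optimum is the walk 1->2->2->2->2, with weight 20 + (-7) + (-7) + (-7) = -1.
Optimal value attained by: walk 1->2->2->2->2.
Answer: (M^⊗4)[1][2] = -1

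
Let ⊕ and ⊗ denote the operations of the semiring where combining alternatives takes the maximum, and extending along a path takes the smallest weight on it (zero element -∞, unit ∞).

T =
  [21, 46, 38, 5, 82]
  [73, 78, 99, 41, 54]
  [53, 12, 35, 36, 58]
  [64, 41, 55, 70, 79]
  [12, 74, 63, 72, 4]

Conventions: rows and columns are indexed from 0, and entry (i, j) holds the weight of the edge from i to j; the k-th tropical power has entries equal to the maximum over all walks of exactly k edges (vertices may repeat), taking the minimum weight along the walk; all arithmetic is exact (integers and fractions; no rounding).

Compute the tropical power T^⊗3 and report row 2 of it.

T^⊗2:
  [46, 74, 63, 72, 46]
  [73, 78, 78, 54, 73]
  [36, 58, 58, 58, 53]
  [64, 74, 63, 72, 70]
  [73, 74, 74, 70, 72]
T^⊗3:
  [73, 74, 74, 70, 72]
  [73, 78, 78, 72, 73]
  [58, 58, 58, 58, 58]
  [73, 74, 74, 70, 72]
  [73, 74, 74, 72, 73]
Answer: row 2 of T^⊗3 = [58, 58, 58, 58, 58]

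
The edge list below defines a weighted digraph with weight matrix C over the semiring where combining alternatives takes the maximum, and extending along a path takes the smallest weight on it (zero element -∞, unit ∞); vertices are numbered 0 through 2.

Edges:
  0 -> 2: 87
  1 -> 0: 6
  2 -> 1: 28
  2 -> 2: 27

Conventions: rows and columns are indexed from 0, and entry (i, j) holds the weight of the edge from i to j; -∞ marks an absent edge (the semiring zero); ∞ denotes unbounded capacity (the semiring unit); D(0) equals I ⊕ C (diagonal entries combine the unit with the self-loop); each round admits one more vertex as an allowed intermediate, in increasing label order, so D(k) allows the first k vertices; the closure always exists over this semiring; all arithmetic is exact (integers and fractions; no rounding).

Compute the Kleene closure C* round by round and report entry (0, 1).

D(0):
  [∞, -∞, 87]
  [6, ∞, -∞]
  [-∞, 28, ∞]
D(1):
  [∞, -∞, 87]
  [6, ∞, 6]
  [-∞, 28, ∞]
D(2):
  [∞, -∞, 87]
  [6, ∞, 6]
  [6, 28, ∞]
D(3):
  [∞, 28, 87]
  [6, ∞, 6]
  [6, 28, ∞]
Answer: C*[0][1] = 28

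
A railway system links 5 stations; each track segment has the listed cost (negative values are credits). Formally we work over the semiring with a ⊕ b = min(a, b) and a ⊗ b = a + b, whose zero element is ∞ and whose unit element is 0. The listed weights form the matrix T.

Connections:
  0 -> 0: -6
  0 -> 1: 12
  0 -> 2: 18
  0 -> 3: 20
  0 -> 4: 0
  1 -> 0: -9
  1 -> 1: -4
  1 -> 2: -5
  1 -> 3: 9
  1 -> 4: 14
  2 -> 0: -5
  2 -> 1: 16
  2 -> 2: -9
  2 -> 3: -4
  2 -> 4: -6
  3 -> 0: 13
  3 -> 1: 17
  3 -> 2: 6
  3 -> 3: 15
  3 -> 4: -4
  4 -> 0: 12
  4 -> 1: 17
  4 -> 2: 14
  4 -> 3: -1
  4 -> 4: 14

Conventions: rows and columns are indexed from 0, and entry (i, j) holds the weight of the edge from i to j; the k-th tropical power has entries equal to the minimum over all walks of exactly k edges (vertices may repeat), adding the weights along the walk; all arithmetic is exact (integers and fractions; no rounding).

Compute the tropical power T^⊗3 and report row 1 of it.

T^⊗2:
  [-12, 6, 7, -1, -6]
  [-15, -8, -14, -9, -11]
  [-14, 7, -18, -13, -15]
  [1, 13, -3, -5, 0]
  [6, 13, 5, 10, -5]
T^⊗3:
  [-18, 0, -2, -7, -12]
  [-21, -12, -23, -18, -20]
  [-23, -2, -27, -22, -24]
  [-8, 9, -12, -7, -9]
  [0, 9, -4, -6, -1]
Answer: row 1 of T^⊗3 = [-21, -12, -23, -18, -20]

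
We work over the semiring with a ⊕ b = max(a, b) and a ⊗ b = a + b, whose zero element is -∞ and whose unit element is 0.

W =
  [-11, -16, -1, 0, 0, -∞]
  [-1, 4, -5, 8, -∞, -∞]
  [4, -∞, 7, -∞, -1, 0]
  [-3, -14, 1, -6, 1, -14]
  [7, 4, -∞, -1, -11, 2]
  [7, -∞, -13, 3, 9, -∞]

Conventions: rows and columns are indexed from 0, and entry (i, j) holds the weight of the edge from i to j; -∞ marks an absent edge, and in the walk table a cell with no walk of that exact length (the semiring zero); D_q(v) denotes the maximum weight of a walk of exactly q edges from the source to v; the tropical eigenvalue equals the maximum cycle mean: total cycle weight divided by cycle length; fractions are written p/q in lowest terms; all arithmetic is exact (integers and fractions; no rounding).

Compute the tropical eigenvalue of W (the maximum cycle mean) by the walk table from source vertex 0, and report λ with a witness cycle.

q=0: [0, -∞, -∞, -∞, -∞, -∞]
q=1: [-11, -16, -1, 0, 0, -∞]
q=2: [7, 4, 6, -1, 1, 2]
q=3: [10, 8, 13, 12, 11, 6]
q=4: [18, 15, 20, 16, 15, 13]
q=5: [24, 19, 27, 23, 22, 20]
q=6: [31, 26, 34, 27, 29, 27]
Optimal cycle mean attained by: cycle 2->2, total 7, length 1.
Answer: λ = 7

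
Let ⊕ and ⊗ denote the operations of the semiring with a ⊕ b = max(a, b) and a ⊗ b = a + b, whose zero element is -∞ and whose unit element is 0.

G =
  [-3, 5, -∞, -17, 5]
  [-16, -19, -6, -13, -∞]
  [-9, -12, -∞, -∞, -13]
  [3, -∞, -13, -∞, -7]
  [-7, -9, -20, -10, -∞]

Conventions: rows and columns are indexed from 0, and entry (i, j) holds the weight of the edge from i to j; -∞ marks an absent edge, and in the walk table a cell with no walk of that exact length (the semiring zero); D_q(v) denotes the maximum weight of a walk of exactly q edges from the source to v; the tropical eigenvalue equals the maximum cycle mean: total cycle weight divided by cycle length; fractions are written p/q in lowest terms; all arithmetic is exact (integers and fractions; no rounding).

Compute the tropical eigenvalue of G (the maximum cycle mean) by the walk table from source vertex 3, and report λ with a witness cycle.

q=0: [-∞, -∞, -∞, 0, -∞]
q=1: [3, -∞, -13, -∞, -7]
q=2: [0, 8, -27, -14, 8]
q=3: [1, 5, 2, -2, 5]
q=4: [1, 6, -1, -5, 6]
q=5: [-1, 6, 0, -4, 6]
Optimal cycle mean attained by: cycle 0->4->3->0, total 5 + (-10) + 3, length 3.
Answer: λ = -2/3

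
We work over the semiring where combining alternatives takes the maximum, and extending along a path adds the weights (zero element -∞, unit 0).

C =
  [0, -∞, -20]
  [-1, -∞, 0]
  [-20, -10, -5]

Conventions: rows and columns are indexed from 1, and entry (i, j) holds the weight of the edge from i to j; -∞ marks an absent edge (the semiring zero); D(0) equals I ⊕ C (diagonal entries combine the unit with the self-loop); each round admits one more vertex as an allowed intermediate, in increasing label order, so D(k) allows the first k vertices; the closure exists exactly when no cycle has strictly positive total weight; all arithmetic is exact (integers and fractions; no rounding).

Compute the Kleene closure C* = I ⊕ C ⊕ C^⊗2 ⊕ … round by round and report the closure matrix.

D(0):
  [0, -∞, -20]
  [-1, 0, 0]
  [-20, -10, 0]
D(1):
  [0, -∞, -20]
  [-1, 0, 0]
  [-20, -10, 0]
D(2):
  [0, -∞, -20]
  [-1, 0, 0]
  [-11, -10, 0]
D(3):
  [0, -30, -20]
  [-1, 0, 0]
  [-11, -10, 0]
Answer: C* = [[0, -30, -20], [-1, 0, 0], [-11, -10, 0]]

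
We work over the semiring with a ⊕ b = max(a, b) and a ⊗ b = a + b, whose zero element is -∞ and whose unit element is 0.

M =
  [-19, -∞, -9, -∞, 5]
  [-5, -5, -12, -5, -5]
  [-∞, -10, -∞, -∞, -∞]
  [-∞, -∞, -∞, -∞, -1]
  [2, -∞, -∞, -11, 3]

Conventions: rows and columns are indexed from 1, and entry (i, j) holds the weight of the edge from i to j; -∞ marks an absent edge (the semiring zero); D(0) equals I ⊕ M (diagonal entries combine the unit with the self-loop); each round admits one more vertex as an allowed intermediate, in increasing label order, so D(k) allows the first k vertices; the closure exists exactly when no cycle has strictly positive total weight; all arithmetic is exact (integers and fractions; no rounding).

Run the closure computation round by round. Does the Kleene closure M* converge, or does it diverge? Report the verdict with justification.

Detection: at round 0, diagonal entry (5, 5) turns strictly positive.
Key observation: the cycle 5->5 has total weight 3, which is strictly positive.
Answer: DIVERGES — positive cycle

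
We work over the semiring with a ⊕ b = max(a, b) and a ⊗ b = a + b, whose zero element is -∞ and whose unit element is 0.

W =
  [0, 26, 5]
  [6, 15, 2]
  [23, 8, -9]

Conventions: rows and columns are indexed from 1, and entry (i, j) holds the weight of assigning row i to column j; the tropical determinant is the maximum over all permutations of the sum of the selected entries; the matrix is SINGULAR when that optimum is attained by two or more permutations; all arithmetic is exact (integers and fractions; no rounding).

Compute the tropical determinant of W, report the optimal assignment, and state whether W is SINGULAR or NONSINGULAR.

σ = (1, 2, 3): 0 + 15 + (-9) = 6
σ = (1, 3, 2): 0 + 2 + 8 = 10
σ = (2, 1, 3): 26 + 6 + (-9) = 23
σ = (2, 3, 1): 26 + 2 + 23 = 51
σ = (3, 1, 2): 5 + 6 + 8 = 19
σ = (3, 2, 1): 5 + 15 + 23 = 43
Optimal value attained by: σ = (2, 3, 1).
Answer: det⊕(W) = 51; verdict: NONSINGULAR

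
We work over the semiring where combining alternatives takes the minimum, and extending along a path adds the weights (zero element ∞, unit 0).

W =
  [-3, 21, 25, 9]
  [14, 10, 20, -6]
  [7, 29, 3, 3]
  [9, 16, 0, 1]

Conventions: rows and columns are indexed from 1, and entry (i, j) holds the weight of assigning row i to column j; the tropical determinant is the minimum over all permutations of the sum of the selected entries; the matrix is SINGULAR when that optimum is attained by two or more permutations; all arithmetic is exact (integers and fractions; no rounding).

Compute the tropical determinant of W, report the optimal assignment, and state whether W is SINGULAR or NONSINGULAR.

σ = (1, 2, 3, 4): (-3) + 10 + 3 + 1 = 11
σ = (1, 2, 4, 3): (-3) + 10 + 3 + 0 = 10
σ = (1, 3, 2, 4): (-3) + 20 + 29 + 1 = 47
σ = (1, 3, 4, 2): (-3) + 20 + 3 + 16 = 36
σ = (1, 4, 2, 3): (-3) + (-6) + 29 + 0 = 20
σ = (1, 4, 3, 2): (-3) + (-6) + 3 + 16 = 10
σ = (2, 1, 3, 4): 21 + 14 + 3 + 1 = 39
σ = (2, 1, 4, 3): 21 + 14 + 3 + 0 = 38
σ = (2, 3, 1, 4): 21 + 20 + 7 + 1 = 49
σ = (2, 3, 4, 1): 21 + 20 + 3 + 9 = 53
σ = (2, 4, 1, 3): 21 + (-6) + 7 + 0 = 22
σ = (2, 4, 3, 1): 21 + (-6) + 3 + 9 = 27
σ = (3, 1, 2, 4): 25 + 14 + 29 + 1 = 69
σ = (3, 1, 4, 2): 25 + 14 + 3 + 16 = 58
σ = (3, 2, 1, 4): 25 + 10 + 7 + 1 = 43
σ = (3, 2, 4, 1): 25 + 10 + 3 + 9 = 47
σ = (3, 4, 1, 2): 25 + (-6) + 7 + 16 = 42
σ = (3, 4, 2, 1): 25 + (-6) + 29 + 9 = 57
σ = (4, 1, 2, 3): 9 + 14 + 29 + 0 = 52
σ = (4, 1, 3, 2): 9 + 14 + 3 + 16 = 42
σ = (4, 2, 1, 3): 9 + 10 + 7 + 0 = 26
σ = (4, 2, 3, 1): 9 + 10 + 3 + 9 = 31
σ = (4, 3, 1, 2): 9 + 20 + 7 + 16 = 52
σ = (4, 3, 2, 1): 9 + 20 + 29 + 9 = 67
Optimal value attained by: σ = (1, 2, 4, 3).
Answer: det⊕(W) = 10; verdict: SINGULAR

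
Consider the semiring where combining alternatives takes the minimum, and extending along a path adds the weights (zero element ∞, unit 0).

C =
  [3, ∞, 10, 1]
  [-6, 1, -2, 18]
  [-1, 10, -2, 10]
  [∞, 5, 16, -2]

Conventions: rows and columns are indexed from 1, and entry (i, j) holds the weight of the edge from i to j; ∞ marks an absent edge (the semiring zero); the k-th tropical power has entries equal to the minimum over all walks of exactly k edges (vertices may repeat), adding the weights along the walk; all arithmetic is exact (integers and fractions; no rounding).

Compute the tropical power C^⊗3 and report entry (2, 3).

C^⊗2:
  [6, 6, 8, -1]
  [-5, 2, -4, -5]
  [-3, 8, -4, 0]
  [-1, 3, 3, -4]
C^⊗3:
  [0, 4, 4, -3]
  [-5, 0, -6, -7]
  [-5, 5, -6, -2]
  [-3, 1, 1, -6]
Key observation: the optimum is the walk 2->3->3->3, with weight (-2) + (-2) + (-2) = -6.
Optimal value attained by: walk 2->3->3->3.
Answer: (C^⊗3)[2][3] = -6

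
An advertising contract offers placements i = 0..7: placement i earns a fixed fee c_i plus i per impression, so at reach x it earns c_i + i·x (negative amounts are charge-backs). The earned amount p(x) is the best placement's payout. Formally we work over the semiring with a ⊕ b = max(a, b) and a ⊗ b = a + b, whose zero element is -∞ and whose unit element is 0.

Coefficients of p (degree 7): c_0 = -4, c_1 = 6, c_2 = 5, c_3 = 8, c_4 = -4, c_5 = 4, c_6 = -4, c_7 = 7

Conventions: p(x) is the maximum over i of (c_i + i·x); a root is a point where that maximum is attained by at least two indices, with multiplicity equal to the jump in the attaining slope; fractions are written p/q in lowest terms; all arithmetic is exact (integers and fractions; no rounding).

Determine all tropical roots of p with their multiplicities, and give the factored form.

hull edge (i=0, c=-4) to (i=1, c=6): slope 10, span 1
hull edge (i=1, c=6) to (i=3, c=8): slope 1, span 2
hull edge (i=3, c=8) to (i=7, c=7): slope -1/4, span 4
Factored form: p(x) = 7 ⊗ (x ⊕ (-10)) ⊗ (x ⊕ (-1)) ⊗ (x ⊕ (-1)) ⊗ (x ⊕ 1/4) ⊗ (x ⊕ 1/4) ⊗ (x ⊕ 1/4) ⊗ (x ⊕ 1/4)
Answer: roots = -10 (mult 1), -1 (mult 2), 1/4 (mult 4)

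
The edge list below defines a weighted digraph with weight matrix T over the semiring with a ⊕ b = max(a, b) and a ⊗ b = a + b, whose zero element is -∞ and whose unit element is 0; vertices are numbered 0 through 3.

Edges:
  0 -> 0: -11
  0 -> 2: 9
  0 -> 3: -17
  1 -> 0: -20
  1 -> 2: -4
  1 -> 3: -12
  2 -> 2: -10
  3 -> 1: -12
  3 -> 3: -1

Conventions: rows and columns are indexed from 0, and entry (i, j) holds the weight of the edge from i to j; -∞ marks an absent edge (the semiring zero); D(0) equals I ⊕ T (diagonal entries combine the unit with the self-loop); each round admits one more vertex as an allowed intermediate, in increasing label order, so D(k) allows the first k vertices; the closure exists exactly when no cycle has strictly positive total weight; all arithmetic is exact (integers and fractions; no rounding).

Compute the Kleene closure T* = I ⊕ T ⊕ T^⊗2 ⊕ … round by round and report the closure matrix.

D(0):
  [0, -∞, 9, -17]
  [-20, 0, -4, -12]
  [-∞, -∞, 0, -∞]
  [-∞, -12, -∞, 0]
D(1):
  [0, -∞, 9, -17]
  [-20, 0, -4, -12]
  [-∞, -∞, 0, -∞]
  [-∞, -12, -∞, 0]
D(2):
  [0, -∞, 9, -17]
  [-20, 0, -4, -12]
  [-∞, -∞, 0, -∞]
  [-32, -12, -16, 0]
D(3):
  [0, -∞, 9, -17]
  [-20, 0, -4, -12]
  [-∞, -∞, 0, -∞]
  [-32, -12, -16, 0]
D(4):
  [0, -29, 9, -17]
  [-20, 0, -4, -12]
  [-∞, -∞, 0, -∞]
  [-32, -12, -16, 0]
Answer: T* = [[0, -29, 9, -17], [-20, 0, -4, -12], [-∞, -∞, 0, -∞], [-32, -12, -16, 0]]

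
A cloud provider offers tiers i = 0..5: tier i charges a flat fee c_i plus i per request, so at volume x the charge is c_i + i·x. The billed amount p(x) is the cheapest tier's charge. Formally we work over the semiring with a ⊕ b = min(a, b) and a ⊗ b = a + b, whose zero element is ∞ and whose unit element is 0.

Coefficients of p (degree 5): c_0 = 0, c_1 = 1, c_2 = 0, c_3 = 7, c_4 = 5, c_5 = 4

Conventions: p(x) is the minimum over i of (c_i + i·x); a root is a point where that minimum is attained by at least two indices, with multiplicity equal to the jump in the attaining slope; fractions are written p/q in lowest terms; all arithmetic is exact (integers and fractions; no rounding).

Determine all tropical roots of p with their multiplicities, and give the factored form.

hull edge (i=0, c=0) to (i=2, c=0): slope 0, span 2
hull edge (i=2, c=0) to (i=5, c=4): slope 4/3, span 3
Factored form: p(x) = 4 ⊗ (x ⊕ (-4/3)) ⊗ (x ⊕ (-4/3)) ⊗ (x ⊕ (-4/3)) ⊗ (x ⊕ 0) ⊗ (x ⊕ 0)
Answer: roots = -4/3 (mult 3), 0 (mult 2)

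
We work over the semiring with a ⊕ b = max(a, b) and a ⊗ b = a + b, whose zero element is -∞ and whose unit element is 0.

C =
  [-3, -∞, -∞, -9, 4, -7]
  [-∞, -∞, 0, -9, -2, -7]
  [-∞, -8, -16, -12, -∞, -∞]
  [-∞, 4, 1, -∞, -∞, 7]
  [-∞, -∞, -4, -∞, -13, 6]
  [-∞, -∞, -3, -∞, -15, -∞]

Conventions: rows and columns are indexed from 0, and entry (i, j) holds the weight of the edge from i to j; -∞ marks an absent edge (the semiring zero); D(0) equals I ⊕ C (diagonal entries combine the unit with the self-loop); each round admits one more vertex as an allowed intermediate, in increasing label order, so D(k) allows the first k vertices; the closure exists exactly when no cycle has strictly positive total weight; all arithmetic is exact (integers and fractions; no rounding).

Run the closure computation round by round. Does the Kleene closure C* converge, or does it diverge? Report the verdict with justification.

D(0):
  [0, -∞, -∞, -9, 4, -7]
  [-∞, 0, 0, -9, -2, -7]
  [-∞, -8, 0, -12, -∞, -∞]
  [-∞, 4, 1, 0, -∞, 7]
  [-∞, -∞, -4, -∞, 0, 6]
  [-∞, -∞, -3, -∞, -15, 0]
D(1):
  [0, -∞, -∞, -9, 4, -7]
  [-∞, 0, 0, -9, -2, -7]
  [-∞, -8, 0, -12, -∞, -∞]
  [-∞, 4, 1, 0, -∞, 7]
  [-∞, -∞, -4, -∞, 0, 6]
  [-∞, -∞, -3, -∞, -15, 0]
D(2):
  [0, -∞, -∞, -9, 4, -7]
  [-∞, 0, 0, -9, -2, -7]
  [-∞, -8, 0, -12, -10, -15]
  [-∞, 4, 4, 0, 2, 7]
  [-∞, -∞, -4, -∞, 0, 6]
  [-∞, -∞, -3, -∞, -15, 0]
D(3):
  [0, -∞, -∞, -9, 4, -7]
  [-∞, 0, 0, -9, -2, -7]
  [-∞, -8, 0, -12, -10, -15]
  [-∞, 4, 4, 0, 2, 7]
  [-∞, -12, -4, -16, 0, 6]
  [-∞, -11, -3, -15, -13, 0]
D(4):
  [0, -5, -5, -9, 4, -2]
  [-∞, 0, 0, -9, -2, -2]
  [-∞, -8, 0, -12, -10, -5]
  [-∞, 4, 4, 0, 2, 7]
  [-∞, -12, -4, -16, 0, 6]
  [-∞, -11, -3, -15, -13, 0]
D(5):
  [0, -5, 0, -9, 4, 10]
  [-∞, 0, 0, -9, -2, 4]
  [-∞, -8, 0, -12, -10, -4]
  [-∞, 4, 4, 0, 2, 8]
  [-∞, -12, -4, -16, 0, 6]
  [-∞, -11, -3, -15, -13, 0]
D(6):
  [0, -1, 7, -5, 4, 10]
  [-∞, 0, 1, -9, -2, 4]
  [-∞, -8, 0, -12, -10, -4]
  [-∞, 4, 5, 0, 2, 8]
  [-∞, -5, 3, -9, 0, 6]
  [-∞, -11, -3, -15, -13, 0]
Key observation: every diagonal entry stays at the unit through all rounds, so no improving cycle exists.
Answer: CONVERGES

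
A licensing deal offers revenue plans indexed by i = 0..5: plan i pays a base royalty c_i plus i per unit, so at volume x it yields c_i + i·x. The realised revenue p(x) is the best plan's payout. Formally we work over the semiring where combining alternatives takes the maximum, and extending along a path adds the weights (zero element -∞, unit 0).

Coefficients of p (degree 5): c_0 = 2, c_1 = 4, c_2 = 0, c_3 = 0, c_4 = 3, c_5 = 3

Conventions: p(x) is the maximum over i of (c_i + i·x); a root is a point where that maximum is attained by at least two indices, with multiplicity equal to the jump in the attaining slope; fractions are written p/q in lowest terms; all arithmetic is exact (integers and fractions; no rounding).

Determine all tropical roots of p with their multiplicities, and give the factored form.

hull edge (i=0, c=2) to (i=1, c=4): slope 2, span 1
hull edge (i=1, c=4) to (i=5, c=3): slope -1/4, span 4
Factored form: p(x) = 3 ⊗ (x ⊕ (-2)) ⊗ (x ⊕ 1/4) ⊗ (x ⊕ 1/4) ⊗ (x ⊕ 1/4) ⊗ (x ⊕ 1/4)
Answer: roots = -2 (mult 1), 1/4 (mult 4)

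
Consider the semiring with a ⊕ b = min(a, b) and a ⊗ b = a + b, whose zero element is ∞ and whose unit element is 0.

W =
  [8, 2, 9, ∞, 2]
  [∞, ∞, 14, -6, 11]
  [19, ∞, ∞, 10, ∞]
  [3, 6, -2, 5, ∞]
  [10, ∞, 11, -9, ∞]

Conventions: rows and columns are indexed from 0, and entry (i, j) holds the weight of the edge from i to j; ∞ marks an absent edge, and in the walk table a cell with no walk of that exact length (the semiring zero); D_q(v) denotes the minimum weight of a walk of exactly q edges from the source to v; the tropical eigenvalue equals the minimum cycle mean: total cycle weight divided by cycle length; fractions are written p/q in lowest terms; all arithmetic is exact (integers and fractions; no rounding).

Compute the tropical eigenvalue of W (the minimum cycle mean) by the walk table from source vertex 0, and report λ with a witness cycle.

q=0: [0, ∞, ∞, ∞, ∞]
q=1: [8, 2, 9, ∞, 2]
q=2: [12, 10, 13, -7, 10]
q=3: [-4, -1, -9, -2, 14]
q=4: [1, -2, -4, -7, -2]
q=5: [-4, -1, -9, -11, 3]
Optimal cycle mean attained by: cycle 0->4->3->0, total 2 + (-9) + 3, length 3.
Answer: λ = -4/3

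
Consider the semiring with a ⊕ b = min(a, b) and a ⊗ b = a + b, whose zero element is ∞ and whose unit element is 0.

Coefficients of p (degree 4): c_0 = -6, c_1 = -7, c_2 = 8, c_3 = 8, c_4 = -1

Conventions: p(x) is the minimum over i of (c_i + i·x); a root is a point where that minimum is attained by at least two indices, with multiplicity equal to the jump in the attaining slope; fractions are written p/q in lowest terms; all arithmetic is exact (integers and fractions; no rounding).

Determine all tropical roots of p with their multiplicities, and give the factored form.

hull edge (i=0, c=-6) to (i=1, c=-7): slope -1, span 1
hull edge (i=1, c=-7) to (i=4, c=-1): slope 2, span 3
Factored form: p(x) = -1 ⊗ (x ⊕ (-2)) ⊗ (x ⊕ (-2)) ⊗ (x ⊕ (-2)) ⊗ (x ⊕ 1)
Answer: roots = -2 (mult 3), 1 (mult 1)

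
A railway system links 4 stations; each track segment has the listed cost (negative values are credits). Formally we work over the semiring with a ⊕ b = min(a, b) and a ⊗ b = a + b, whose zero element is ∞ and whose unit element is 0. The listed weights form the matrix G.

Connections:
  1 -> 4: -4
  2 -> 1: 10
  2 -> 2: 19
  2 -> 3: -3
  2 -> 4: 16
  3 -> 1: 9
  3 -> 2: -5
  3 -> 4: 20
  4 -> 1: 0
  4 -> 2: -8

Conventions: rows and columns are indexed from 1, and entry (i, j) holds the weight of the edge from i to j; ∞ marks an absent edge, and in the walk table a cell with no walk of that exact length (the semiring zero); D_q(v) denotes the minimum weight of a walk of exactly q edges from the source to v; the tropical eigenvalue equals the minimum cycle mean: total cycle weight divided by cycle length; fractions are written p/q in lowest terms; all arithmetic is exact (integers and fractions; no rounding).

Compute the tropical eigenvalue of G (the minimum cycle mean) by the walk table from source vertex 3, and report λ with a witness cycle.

q=0: [∞, ∞, 0, ∞]
q=1: [9, -5, ∞, 20]
q=2: [5, 12, -8, 5]
q=3: [1, -13, 9, 1]
q=4: [-3, -7, -16, -3]
Optimal cycle mean attained by: cycle 2->3->2, total (-3) + (-5), length 2.
Answer: λ = -4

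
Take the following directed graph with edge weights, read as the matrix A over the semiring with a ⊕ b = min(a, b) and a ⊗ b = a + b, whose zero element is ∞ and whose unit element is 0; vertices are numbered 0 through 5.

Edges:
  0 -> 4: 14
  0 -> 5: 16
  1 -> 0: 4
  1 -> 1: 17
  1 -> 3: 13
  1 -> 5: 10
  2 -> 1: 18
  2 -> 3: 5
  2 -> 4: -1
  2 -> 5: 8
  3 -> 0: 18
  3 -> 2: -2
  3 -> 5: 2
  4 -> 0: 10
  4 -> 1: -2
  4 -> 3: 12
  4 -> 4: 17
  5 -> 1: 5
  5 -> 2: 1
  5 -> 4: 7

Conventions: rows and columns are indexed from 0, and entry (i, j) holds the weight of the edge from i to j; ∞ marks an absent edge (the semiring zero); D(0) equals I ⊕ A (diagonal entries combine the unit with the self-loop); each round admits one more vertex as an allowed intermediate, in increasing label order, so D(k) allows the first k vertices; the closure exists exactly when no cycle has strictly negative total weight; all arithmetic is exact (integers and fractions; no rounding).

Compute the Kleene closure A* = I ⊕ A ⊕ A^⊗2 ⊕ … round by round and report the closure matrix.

D(0):
  [0, ∞, ∞, ∞, 14, 16]
  [4, 0, ∞, 13, ∞, 10]
  [∞, 18, 0, 5, -1, 8]
  [18, ∞, -2, 0, ∞, 2]
  [10, -2, ∞, 12, 0, ∞]
  [∞, 5, 1, ∞, 7, 0]
D(1):
  [0, ∞, ∞, ∞, 14, 16]
  [4, 0, ∞, 13, 18, 10]
  [∞, 18, 0, 5, -1, 8]
  [18, ∞, -2, 0, 32, 2]
  [10, -2, ∞, 12, 0, 26]
  [∞, 5, 1, ∞, 7, 0]
D(2):
  [0, ∞, ∞, ∞, 14, 16]
  [4, 0, ∞, 13, 18, 10]
  [22, 18, 0, 5, -1, 8]
  [18, ∞, -2, 0, 32, 2]
  [2, -2, ∞, 11, 0, 8]
  [9, 5, 1, 18, 7, 0]
D(3):
  [0, ∞, ∞, ∞, 14, 16]
  [4, 0, ∞, 13, 18, 10]
  [22, 18, 0, 5, -1, 8]
  [18, 16, -2, 0, -3, 2]
  [2, -2, ∞, 11, 0, 8]
  [9, 5, 1, 6, 0, 0]
D(4):
  [0, ∞, ∞, ∞, 14, 16]
  [4, 0, 11, 13, 10, 10]
  [22, 18, 0, 5, -1, 7]
  [18, 16, -2, 0, -3, 2]
  [2, -2, 9, 11, 0, 8]
  [9, 5, 1, 6, 0, 0]
D(5):
  [0, 12, 23, 25, 14, 16]
  [4, 0, 11, 13, 10, 10]
  [1, -3, 0, 5, -1, 7]
  [-1, -5, -2, 0, -3, 2]
  [2, -2, 9, 11, 0, 8]
  [2, -2, 1, 6, 0, 0]
D(6):
  [0, 12, 17, 22, 14, 16]
  [4, 0, 11, 13, 10, 10]
  [1, -3, 0, 5, -1, 7]
  [-1, -5, -2, 0, -3, 2]
  [2, -2, 9, 11, 0, 8]
  [2, -2, 1, 6, 0, 0]
Answer: A* = [[0, 12, 17, 22, 14, 16], [4, 0, 11, 13, 10, 10], [1, -3, 0, 5, -1, 7], [-1, -5, -2, 0, -3, 2], [2, -2, 9, 11, 0, 8], [2, -2, 1, 6, 0, 0]]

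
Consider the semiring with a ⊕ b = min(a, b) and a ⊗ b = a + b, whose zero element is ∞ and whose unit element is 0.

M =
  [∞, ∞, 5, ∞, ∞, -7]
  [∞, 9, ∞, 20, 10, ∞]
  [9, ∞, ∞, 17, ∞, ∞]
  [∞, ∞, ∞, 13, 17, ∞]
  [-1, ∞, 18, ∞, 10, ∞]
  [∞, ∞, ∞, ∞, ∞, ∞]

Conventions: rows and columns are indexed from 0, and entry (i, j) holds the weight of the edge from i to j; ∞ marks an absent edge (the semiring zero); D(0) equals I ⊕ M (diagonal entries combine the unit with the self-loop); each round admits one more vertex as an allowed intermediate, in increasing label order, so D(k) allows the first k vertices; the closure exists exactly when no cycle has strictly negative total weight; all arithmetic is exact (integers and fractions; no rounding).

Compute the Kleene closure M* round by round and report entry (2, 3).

D(0):
  [0, ∞, 5, ∞, ∞, -7]
  [∞, 0, ∞, 20, 10, ∞]
  [9, ∞, 0, 17, ∞, ∞]
  [∞, ∞, ∞, 0, 17, ∞]
  [-1, ∞, 18, ∞, 0, ∞]
  [∞, ∞, ∞, ∞, ∞, 0]
D(1):
  [0, ∞, 5, ∞, ∞, -7]
  [∞, 0, ∞, 20, 10, ∞]
  [9, ∞, 0, 17, ∞, 2]
  [∞, ∞, ∞, 0, 17, ∞]
  [-1, ∞, 4, ∞, 0, -8]
  [∞, ∞, ∞, ∞, ∞, 0]
D(2):
  [0, ∞, 5, ∞, ∞, -7]
  [∞, 0, ∞, 20, 10, ∞]
  [9, ∞, 0, 17, ∞, 2]
  [∞, ∞, ∞, 0, 17, ∞]
  [-1, ∞, 4, ∞, 0, -8]
  [∞, ∞, ∞, ∞, ∞, 0]
D(3):
  [0, ∞, 5, 22, ∞, -7]
  [∞, 0, ∞, 20, 10, ∞]
  [9, ∞, 0, 17, ∞, 2]
  [∞, ∞, ∞, 0, 17, ∞]
  [-1, ∞, 4, 21, 0, -8]
  [∞, ∞, ∞, ∞, ∞, 0]
D(4):
  [0, ∞, 5, 22, 39, -7]
  [∞, 0, ∞, 20, 10, ∞]
  [9, ∞, 0, 17, 34, 2]
  [∞, ∞, ∞, 0, 17, ∞]
  [-1, ∞, 4, 21, 0, -8]
  [∞, ∞, ∞, ∞, ∞, 0]
D(5):
  [0, ∞, 5, 22, 39, -7]
  [9, 0, 14, 20, 10, 2]
  [9, ∞, 0, 17, 34, 2]
  [16, ∞, 21, 0, 17, 9]
  [-1, ∞, 4, 21, 0, -8]
  [∞, ∞, ∞, ∞, ∞, 0]
D(6):
  [0, ∞, 5, 22, 39, -7]
  [9, 0, 14, 20, 10, 2]
  [9, ∞, 0, 17, 34, 2]
  [16, ∞, 21, 0, 17, 9]
  [-1, ∞, 4, 21, 0, -8]
  [∞, ∞, ∞, ∞, ∞, 0]
Answer: M*[2][3] = 17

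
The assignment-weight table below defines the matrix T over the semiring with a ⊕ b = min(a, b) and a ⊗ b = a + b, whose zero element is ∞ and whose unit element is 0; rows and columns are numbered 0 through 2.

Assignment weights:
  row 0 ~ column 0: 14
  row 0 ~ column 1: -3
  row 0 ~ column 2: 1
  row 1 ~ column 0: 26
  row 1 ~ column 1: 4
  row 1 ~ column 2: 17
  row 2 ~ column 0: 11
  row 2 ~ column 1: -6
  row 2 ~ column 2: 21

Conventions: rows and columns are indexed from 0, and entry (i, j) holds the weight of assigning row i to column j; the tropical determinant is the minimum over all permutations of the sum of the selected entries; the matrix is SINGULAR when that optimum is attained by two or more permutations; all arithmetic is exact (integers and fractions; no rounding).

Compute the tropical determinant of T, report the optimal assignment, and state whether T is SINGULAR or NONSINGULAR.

σ = (0, 1, 2): 14 + 4 + 21 = 39
σ = (0, 2, 1): 14 + 17 + (-6) = 25
σ = (1, 0, 2): (-3) + 26 + 21 = 44
σ = (1, 2, 0): (-3) + 17 + 11 = 25
σ = (2, 0, 1): 1 + 26 + (-6) = 21
σ = (2, 1, 0): 1 + 4 + 11 = 16
Optimal value attained by: σ = (2, 1, 0).
Answer: det⊕(T) = 16; verdict: NONSINGULAR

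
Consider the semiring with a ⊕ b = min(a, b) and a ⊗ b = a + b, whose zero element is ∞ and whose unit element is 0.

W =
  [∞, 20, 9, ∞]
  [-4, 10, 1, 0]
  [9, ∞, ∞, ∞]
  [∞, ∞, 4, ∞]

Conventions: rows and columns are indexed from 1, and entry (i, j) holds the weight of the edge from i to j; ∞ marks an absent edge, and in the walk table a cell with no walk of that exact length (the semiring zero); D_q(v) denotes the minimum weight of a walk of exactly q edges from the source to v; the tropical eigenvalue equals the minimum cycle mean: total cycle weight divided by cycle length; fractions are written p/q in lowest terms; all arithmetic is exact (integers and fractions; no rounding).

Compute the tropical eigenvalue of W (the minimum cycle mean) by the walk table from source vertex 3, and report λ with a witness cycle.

q=0: [∞, ∞, 0, ∞]
q=1: [9, ∞, ∞, ∞]
q=2: [∞, 29, 18, ∞]
q=3: [25, 39, 30, 29]
q=4: [35, 45, 33, 39]
Optimal cycle mean attained by: cycle 1->2->1, total 20 + (-4), length 2.
Answer: λ = 8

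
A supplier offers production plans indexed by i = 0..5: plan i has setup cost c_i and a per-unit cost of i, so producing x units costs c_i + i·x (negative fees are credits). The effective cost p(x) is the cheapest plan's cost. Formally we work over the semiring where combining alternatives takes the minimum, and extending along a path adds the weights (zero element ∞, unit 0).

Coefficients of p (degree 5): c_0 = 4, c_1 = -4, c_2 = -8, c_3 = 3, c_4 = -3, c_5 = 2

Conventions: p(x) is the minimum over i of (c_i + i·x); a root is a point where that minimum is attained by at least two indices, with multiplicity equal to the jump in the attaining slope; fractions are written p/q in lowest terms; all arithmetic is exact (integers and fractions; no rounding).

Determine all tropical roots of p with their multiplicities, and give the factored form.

hull edge (i=0, c=4) to (i=1, c=-4): slope -8, span 1
hull edge (i=1, c=-4) to (i=2, c=-8): slope -4, span 1
hull edge (i=2, c=-8) to (i=4, c=-3): slope 5/2, span 2
hull edge (i=4, c=-3) to (i=5, c=2): slope 5, span 1
Factored form: p(x) = 2 ⊗ (x ⊕ (-5)) ⊗ (x ⊕ (-5/2)) ⊗ (x ⊕ (-5/2)) ⊗ (x ⊕ 4) ⊗ (x ⊕ 8)
Answer: roots = -5 (mult 1), -5/2 (mult 2), 4 (mult 1), 8 (mult 1)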